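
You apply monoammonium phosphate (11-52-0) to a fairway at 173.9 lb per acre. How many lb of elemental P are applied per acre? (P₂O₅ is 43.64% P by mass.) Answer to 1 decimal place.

P₂O₅ per acre = 173.9 × 52% = 90.428 lb.
Elemental P = 90.428 × 0.4364 = 39.4628 lb per acre.

39.5 lb P per acre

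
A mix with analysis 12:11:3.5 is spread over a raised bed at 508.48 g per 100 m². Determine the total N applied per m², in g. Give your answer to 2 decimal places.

nitrogen per 100 m² = 508.48 × 12% = 61.0176 g.
Convert to per m²: 61.0176 × 0.01 = 0.610176 g.

0.61 g N per sq m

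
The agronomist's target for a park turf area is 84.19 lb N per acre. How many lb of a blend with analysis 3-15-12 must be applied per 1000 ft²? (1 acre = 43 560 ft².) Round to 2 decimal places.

Product per acre = 84.19 / 3% = 2806.33 lb.
Convert to per 1000 ft²: 2806.33 × 0.0229568 = 64.4245 lb.

64.42 lb of product per thousand sq ft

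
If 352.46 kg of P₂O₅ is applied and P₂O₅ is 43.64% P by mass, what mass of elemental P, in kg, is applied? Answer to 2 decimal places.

P = 352.46 × 0.4364 = 153.814 kg.

153.81 kg P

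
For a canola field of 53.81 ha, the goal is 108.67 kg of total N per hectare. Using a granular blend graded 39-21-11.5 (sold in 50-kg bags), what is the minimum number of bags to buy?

Product per hectare = 108.67 / 39% = 278.641 kg.
Total product = 278.641 × 53.81 = 14993.7 kg.
Bags = ⌈14993.7 / 50⌉ = 300.

300 bags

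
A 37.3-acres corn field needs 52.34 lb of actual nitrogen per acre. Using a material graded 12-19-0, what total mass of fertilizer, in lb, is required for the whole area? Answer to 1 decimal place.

Product per acre = 52.34 / 12% = 436.167 lb.
Total product = 436.167 × 37.3 = 16269.02 lb.

16269.0 lb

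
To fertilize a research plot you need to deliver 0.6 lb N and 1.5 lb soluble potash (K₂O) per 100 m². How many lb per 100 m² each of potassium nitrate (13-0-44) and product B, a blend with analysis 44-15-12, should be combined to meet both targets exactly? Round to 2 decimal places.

3.30 lb potassium nitrate, 0.39 lb product B

Per-100 m² balance (a = potassium nitrate, b = product B):
N: 0.13·a + 0.44·b = 0.6
K₂O: 0.44·a + 0.12·b = 1.5
From row1: a = (0.6 − 0.44·b) / 0.13.
Into row2: 0.44·(0.6 − 0.44·b)/0.13 + 0.12·b = 1.5 → b = 0.38764, a = 3.30337.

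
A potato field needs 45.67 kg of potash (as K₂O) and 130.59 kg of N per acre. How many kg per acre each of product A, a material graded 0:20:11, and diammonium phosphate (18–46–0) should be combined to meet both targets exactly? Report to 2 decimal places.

Per-acre balance (a = product A, b = diammonium phosphate):
K₂O: 0.11·a + 0·b = 45.67
N: 0·a + 0.18·b = 130.59
Solving simultaneously: a = 415.182, b = 725.5.

415.18 kg product A, 725.50 kg diammonium phosphate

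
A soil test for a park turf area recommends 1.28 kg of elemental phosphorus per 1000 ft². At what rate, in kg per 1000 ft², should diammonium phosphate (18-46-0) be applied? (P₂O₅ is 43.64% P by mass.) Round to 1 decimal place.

As P₂O₅: 1.28 / 0.4364 = 2.93309 kg per 1000 ft².
Product per 1000 ft² = 2.93309 / 46% = 6.37628 kg.

6.4 kg of product per thousand sq ft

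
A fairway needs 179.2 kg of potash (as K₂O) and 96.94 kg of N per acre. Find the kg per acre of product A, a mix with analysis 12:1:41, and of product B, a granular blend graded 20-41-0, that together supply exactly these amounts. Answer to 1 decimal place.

437.1 kg product A, 222.5 kg product B

With a, b = kg per acre of product A and product B:
K₂O: 0.41·a + 0·b = 179.2
N: 0.12·a + 0.2·b = 96.94
From row1: a = (179.2 − 0·b) / 0.41.
Into row2: 0.12·(179.2 − 0·b)/0.41 + 0.2·b = 96.94 → b = 222.456, a = 437.073.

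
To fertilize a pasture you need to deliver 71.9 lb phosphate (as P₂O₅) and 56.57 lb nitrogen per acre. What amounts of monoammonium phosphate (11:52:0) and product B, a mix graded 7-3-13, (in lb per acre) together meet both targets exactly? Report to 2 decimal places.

Per-acre balance (a = monoammonium phosphate, b = product B):
P₂O₅: 0.52·a + 0.03·b = 71.9
N: 0.11·a + 0.07·b = 56.57
Eliminate a: (row1) − 0.52/0.11·(row2) → -0.300909·b = -195.522, so b = 649.7704.
Back-substitute: a = (71.9 − 0.03·649.7704) / 0.52 = 100.782.

100.78 lb monoammonium phosphate, 649.77 lb product B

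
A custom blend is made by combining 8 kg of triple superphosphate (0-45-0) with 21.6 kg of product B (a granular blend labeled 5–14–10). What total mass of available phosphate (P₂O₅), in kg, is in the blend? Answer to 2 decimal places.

P₂O₅ mass = 45%×8 + 14%×21.6 = 6.624 kg.

6.62 kg P₂O₅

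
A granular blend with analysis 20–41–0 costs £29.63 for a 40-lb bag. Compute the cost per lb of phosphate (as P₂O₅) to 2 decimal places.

P₂O₅ in bag = 40 × 41% = 16.4 lb.
Cost per lb P₂O₅ = £29.63 / 16.4 = £1.8067.

£1.81 per lb P₂O₅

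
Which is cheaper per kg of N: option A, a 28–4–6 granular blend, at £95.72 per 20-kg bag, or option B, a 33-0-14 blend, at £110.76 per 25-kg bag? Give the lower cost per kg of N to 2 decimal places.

option A: N per bag = 20 × 28% = 5.6 kg; cost = 95.72 / 5.6 = £17.0929/kg N.
option B: N per bag = 25 × 33% = 8.25 kg; cost = 110.76 / 8.25 = £13.4255/kg N.
option B is cheaper.

£13.43 per kg N (option B)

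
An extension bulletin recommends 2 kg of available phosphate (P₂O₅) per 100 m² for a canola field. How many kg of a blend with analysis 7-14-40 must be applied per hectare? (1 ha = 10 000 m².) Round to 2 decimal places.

Product per 100 m² = 2 / 14% = 14.2857 kg.
Convert to per hectare: 14.2857 × 100 = 1428.571 kg.

1428.57 kg of product per hectare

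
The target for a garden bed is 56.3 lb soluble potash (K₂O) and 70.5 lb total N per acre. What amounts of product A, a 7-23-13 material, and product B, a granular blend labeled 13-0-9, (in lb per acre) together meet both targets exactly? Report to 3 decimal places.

91.887 lb product A, 492.830 lb product B

Per-acre balance (a = product A, b = product B):
K₂O: 0.13·a + 0.09·b = 56.3
N: 0.07·a + 0.13·b = 70.5
Eliminate a: (row1) − 0.13/0.07·(row2) → -0.151429·b = -74.6286, so b = 492.8302.
Back-substitute: a = (56.3 − 0.09·492.8302) / 0.13 = 91.8868.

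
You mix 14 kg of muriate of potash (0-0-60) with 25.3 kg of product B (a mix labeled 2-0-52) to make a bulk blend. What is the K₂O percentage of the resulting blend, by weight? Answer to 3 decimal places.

54.850% K₂O

Total mass = 14 + 25.3 = 39.3 kg.
K₂O mass = 60%×14 + 52%×25.3 = 21.556 kg.
% K₂O = 21.556 / 39.3 = 54.8499%.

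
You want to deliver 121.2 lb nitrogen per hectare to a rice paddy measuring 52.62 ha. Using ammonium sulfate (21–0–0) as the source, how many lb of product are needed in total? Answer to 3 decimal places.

Product per hectare = 121.2 / 21% = 577.143 lb.
Total product = 577.143 × 52.62 = 30369.2571 lb.

30369.257 lb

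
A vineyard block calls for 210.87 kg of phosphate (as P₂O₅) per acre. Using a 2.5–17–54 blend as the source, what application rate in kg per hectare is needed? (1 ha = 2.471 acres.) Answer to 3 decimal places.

3065.057 kg of product per hectare

Product per acre = 210.87 / 17% = 1240.41 kg.
Convert to per hectare: 1240.41 × 2.471 = 3065.05747 kg.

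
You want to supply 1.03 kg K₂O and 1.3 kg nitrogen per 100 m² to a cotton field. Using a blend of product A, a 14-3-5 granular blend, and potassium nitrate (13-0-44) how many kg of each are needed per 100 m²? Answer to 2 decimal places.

7.95 kg product A, 1.44 kg potassium nitrate

Let a = kg of product A, b = kg of potassium nitrate (per 100 m²).
K₂O: 0.05·a + 0.44·b = 1.03
N: 0.14·a + 0.13·b = 1.3
Eliminate a: (row1) − 0.05/0.14·(row2) → 0.393571·b = 0.565714, so b = 1.43739.
Back-substitute: a = (1.03 − 0.44·1.43739) / 0.05 = 7.951.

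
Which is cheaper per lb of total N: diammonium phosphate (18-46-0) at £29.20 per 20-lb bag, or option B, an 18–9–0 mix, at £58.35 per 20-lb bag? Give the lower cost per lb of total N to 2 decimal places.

diammonium phosphate: N per bag = 20 × 18% = 3.6 lb; cost = 29.20 / 3.6 = £8.1111/lb N.
option B: N per bag = 20 × 18% = 3.6 lb; cost = 58.35 / 3.6 = £16.2083/lb N.
diammonium phosphate is cheaper.

£8.11 per lb N (diammonium phosphate)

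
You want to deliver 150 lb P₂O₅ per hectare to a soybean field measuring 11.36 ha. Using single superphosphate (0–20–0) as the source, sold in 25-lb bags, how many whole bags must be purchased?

Product per hectare = 150 / 20% = 750 lb.
Total product = 750 × 11.36 = 8520 lb.
Bags = ⌈8520 / 25⌉ = 341.

341 bags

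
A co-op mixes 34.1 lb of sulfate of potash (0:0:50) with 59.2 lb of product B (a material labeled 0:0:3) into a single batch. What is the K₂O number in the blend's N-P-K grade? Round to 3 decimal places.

Total mass = 34.1 + 59.2 = 93.3 lb.
K₂O mass = 50%×34.1 + 3%×59.2 = 18.826 lb.
% K₂O = 18.826 / 93.3 = 20.1779%.

20.178% K₂O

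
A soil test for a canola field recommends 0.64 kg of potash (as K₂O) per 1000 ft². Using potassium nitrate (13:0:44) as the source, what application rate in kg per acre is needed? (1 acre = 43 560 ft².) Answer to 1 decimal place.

Product per 1000 ft² = 0.64 / 44% = 1.45455 kg.
Convert to per acre: 1.45455 × 43.56 = 63.36 kg.

63.4 kg of product per acre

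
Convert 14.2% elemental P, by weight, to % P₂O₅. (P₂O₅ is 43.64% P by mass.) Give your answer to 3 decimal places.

32.539% P₂O₅

%P₂O₅ = 14.2 / 0.4364 = 32.53896%.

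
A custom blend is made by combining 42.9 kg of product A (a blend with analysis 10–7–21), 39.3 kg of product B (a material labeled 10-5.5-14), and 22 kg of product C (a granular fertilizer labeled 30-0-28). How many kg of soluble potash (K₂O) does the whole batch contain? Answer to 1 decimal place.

K₂O mass = 21%×42.9 + 14%×39.3 + 28%×22 = 20.671 kg.

20.7 kg K₂O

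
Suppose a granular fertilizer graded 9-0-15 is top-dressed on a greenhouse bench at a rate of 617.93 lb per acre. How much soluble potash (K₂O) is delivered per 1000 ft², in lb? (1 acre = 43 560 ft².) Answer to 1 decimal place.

K₂O per acre = 617.93 × 15% = 92.6895 lb.
Convert to per 1000 ft²: 92.6895 × 0.0229568 = 2.12786 lb.

2.1 lb K₂O per thousand sq ft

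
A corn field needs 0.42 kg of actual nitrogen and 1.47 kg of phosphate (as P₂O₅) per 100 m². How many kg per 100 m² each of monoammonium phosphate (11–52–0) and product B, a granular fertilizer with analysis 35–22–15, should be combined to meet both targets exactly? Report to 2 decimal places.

2.67 kg monoammonium phosphate, 0.36 kg product B

With a, b = kg per 100 m² of monoammonium phosphate and product B:
N: 0.11·a + 0.35·b = 0.42
P₂O₅: 0.52·a + 0.22·b = 1.47
Eliminate a: (row1) − 0.11/0.52·(row2) → 0.303462·b = 0.109038, so b = 0.359316.
Back-substitute: a = (0.42 − 0.35·0.359316) / 0.11 = 2.6749.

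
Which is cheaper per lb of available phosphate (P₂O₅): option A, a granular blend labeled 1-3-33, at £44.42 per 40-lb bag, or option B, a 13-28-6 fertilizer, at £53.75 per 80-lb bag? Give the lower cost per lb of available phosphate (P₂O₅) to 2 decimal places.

option A: P₂O₅ per bag = 40 × 3% = 1.2 lb; cost = 44.42 / 1.2 = £37.0167/lb P₂O₅.
option B: P₂O₅ per bag = 80 × 28% = 22.4 lb; cost = 53.75 / 22.4 = £2.3996/lb P₂O₅.
option B is cheaper.

£2.40 per lb P₂O₅ (option B)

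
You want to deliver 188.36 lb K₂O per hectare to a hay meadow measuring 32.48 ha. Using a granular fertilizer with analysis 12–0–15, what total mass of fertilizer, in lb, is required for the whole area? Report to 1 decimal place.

40786.2 lb

Product per hectare = 188.36 / 15% = 1255.73 lb.
Total product = 1255.73 × 32.48 = 40786.22 lb.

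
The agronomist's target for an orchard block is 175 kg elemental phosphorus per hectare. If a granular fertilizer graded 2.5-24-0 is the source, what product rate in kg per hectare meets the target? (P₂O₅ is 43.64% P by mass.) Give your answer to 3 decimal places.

As P₂O₅: 175 / 0.4364 = 401.008 kg per hectare.
Product per hectare = 401.008 / 24% = 1670.8677 kg.

1670.868 kg of product per hectare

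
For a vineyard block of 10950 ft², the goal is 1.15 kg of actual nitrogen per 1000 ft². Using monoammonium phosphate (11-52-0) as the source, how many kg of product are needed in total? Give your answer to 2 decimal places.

114.48 kg

Product per 1000 ft² = 1.15 / 11% = 10.4545 kg.
Total product = 10.4545 × 10950 / 1000 = 114.477 kg.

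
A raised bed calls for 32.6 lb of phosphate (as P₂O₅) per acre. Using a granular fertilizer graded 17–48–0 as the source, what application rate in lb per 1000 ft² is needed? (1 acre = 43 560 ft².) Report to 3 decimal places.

1.559 lb of product per thousand sq ft

Product per acre = 32.6 / 48% = 67.9167 lb.
Convert to per 1000 ft²: 67.9167 × 0.0229568 = 1.55915 lb.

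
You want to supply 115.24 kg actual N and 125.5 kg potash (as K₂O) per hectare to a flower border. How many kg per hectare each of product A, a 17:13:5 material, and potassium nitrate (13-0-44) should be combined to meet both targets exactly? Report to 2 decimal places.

503.52 kg product A, 228.01 kg potassium nitrate

Let a = kg of product A, b = kg of potassium nitrate (per hectare).
N: 0.17·a + 0.13·b = 115.24
K₂O: 0.05·a + 0.44·b = 125.5
Eliminate b: (row1) − 0.13/0.44·(row2) → 0.155227·a = 78.1605, so a = 503.523.
Then b = (125.5 − 0.05·503.523) / 0.44 = 228.009.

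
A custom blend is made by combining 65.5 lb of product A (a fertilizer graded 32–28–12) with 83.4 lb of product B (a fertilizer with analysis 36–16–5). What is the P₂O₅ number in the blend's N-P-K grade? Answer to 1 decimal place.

Total mass = 65.5 + 83.4 = 148.9 lb.
P₂O₅ mass = 28%×65.5 + 16%×83.4 = 31.684 lb.
% P₂O₅ = 31.684 / 148.9 = 21.2787%.

21.3% P₂O₅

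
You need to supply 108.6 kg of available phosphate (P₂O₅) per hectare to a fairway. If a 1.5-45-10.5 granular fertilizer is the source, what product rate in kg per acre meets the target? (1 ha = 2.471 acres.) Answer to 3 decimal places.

Product per hectare = 108.6 / 45% = 241.333 kg.
Convert to per acre: 241.333 × 0.404694 = 97.6663 kg.

97.666 kg of product per acre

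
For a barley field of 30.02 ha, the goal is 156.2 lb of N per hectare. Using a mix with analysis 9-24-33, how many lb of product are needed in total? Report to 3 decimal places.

52101.378 lb

Product per hectare = 156.2 / 9% = 1735.56 lb.
Total product = 1735.56 × 30.02 = 52101.3778 lb.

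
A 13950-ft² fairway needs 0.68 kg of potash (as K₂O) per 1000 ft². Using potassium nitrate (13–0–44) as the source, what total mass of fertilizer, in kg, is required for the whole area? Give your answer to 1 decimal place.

Product per 1000 ft² = 0.68 / 44% = 1.54545 kg.
Total product = 1.54545 × 13950 / 1000 = 21.5591 kg.

21.6 kg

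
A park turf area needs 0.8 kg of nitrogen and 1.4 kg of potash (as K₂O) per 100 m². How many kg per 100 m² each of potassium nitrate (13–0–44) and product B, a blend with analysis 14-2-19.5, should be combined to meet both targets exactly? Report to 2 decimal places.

With a, b = kg per 100 m² of potassium nitrate and product B:
N: 0.13·a + 0.14·b = 0.8
K₂O: 0.44·a + 0.195·b = 1.4
From row1: a = (0.8 − 0.14·b) / 0.13.
Into row2: 0.44·(0.8 − 0.14·b)/0.13 + 0.195·b = 1.4 → b = 4.68966, a = 1.10345.

1.10 kg potassium nitrate, 4.69 kg product B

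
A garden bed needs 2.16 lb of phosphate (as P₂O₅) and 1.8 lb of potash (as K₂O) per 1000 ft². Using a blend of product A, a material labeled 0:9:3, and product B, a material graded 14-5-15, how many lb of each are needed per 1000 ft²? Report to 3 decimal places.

19.500 lb product A, 8.100 lb product B

With a, b = lb per 1000 ft² of product A and product B:
P₂O₅: 0.09·a + 0.05·b = 2.16
K₂O: 0.03·a + 0.15·b = 1.8
Solving simultaneously: a = 19.5, b = 8.1.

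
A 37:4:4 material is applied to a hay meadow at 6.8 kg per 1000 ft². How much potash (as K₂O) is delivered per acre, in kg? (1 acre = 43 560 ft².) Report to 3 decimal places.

11.848 kg K₂O per acre

K₂O per 1000 ft² = 6.8 × 4% = 0.272 kg.
Convert to per acre: 0.272 × 43.56 = 11.8483 kg.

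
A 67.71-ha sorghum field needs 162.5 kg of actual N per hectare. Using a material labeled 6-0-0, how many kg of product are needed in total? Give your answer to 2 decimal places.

183381.25 kg

Product per hectare = 162.5 / 6% = 2708.33 kg.
Total product = 2708.33 × 67.71 = 183381.25 kg.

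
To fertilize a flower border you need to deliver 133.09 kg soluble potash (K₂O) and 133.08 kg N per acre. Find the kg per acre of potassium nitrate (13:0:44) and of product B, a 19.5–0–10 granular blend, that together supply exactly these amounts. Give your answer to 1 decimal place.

Per-acre balance (a = potassium nitrate, b = product B):
K₂O: 0.44·a + 0.1·b = 133.09
N: 0.13·a + 0.195·b = 133.08
Eliminate b: (row1) − 0.1/0.195·(row2) → 0.373333·a = 64.8438, so a = 173.689.
Then b = (133.08 − 0.13·173.689) / 0.195 = 566.669.

173.7 kg potassium nitrate, 566.7 kg product B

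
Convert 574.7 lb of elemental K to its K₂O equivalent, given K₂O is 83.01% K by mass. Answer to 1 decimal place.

692.3 lb K₂O

K₂O = 574.7 / 0.8301 = 692.326 lb.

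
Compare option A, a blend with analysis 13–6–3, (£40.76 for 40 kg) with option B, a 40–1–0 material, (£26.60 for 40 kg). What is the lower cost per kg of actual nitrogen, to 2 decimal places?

option A: N per bag = 40 × 13% = 5.2 kg; cost = 40.76 / 5.2 = £7.8385/kg N.
option B: N per bag = 40 × 40% = 16 kg; cost = 26.60 / 16 = £1.6625/kg N.
option B is cheaper.

£1.66 per kg N (option B)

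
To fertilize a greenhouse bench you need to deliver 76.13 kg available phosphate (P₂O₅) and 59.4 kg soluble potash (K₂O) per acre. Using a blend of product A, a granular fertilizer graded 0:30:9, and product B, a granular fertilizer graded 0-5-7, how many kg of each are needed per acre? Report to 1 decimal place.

143.0 kg product A, 664.7 kg product B

Per-acre balance (a = product A, b = product B):
P₂O₅: 0.3·a + 0.05·b = 76.13
K₂O: 0.09·a + 0.07·b = 59.4
Eliminate b: (row1) − 0.05/0.07·(row2) → 0.235714·a = 33.7014, so a = 142.976.
Then b = (59.4 − 0.09·142.976) / 0.07 = 664.745.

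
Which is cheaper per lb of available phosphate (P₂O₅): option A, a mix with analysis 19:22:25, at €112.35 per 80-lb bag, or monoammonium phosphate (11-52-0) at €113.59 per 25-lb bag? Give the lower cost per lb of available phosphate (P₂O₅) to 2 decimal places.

option A: P₂O₅ per bag = 80 × 22% = 17.6 lb; cost = 112.35 / 17.6 = €6.3835/lb P₂O₅.
monoammonium phosphate: P₂O₅ per bag = 25 × 52% = 13 lb; cost = 113.59 / 13 = €8.7377/lb P₂O₅.
option A is cheaper.

€6.38 per lb P₂O₅ (option A)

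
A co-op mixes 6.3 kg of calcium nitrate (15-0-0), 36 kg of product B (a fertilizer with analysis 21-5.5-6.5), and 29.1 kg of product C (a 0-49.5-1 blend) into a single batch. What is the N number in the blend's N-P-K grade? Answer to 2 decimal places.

11.91% N

Total mass = 6.3 + 36 + 29.1 = 71.4 kg.
N mass = 15%×6.3 + 21%×36 + 0%×29.1 = 8.505 kg.
% N = 8.505 / 71.4 = 11.9118%.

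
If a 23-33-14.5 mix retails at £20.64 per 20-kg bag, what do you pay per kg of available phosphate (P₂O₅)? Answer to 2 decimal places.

£3.13 per kg P₂O₅

P₂O₅ in bag = 20 × 33% = 6.6 kg.
Cost per kg P₂O₅ = £20.64 / 6.6 = £3.1273.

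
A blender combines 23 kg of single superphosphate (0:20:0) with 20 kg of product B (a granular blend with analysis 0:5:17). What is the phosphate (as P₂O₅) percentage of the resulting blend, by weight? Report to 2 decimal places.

Total mass = 23 + 20 = 43 kg.
P₂O₅ mass = 20%×23 + 5%×20 = 5.6 kg.
% P₂O₅ = 5.6 / 43 = 13.0233%.

13.02% P₂O₅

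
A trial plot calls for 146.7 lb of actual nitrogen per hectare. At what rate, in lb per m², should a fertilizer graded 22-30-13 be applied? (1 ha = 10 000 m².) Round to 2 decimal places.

0.07 lb of product per sq m

Product per hectare = 146.7 / 22% = 666.818 lb.
Convert to per m²: 666.818 × 0.0001 = 0.0666818 lb.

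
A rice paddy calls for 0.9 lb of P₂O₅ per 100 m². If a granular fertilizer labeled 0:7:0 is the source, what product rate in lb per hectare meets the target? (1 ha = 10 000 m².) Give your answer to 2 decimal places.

1285.71 lb of product per hectare

Product per 100 m² = 0.9 / 7% = 12.8571 lb.
Convert to per hectare: 12.8571 × 100 = 1285.714 lb.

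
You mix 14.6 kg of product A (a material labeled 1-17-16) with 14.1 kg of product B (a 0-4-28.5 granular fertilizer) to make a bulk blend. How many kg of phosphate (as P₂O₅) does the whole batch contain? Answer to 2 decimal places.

P₂O₅ mass = 17%×14.6 + 4%×14.1 = 3.046 kg.

3.05 kg P₂O₅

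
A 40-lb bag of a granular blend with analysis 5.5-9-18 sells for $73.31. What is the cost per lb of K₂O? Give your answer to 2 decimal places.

K₂O in bag = 40 × 18% = 7.2 lb.
Cost per lb K₂O = $73.31 / 7.2 = $10.1819.

$10.18 per lb K₂O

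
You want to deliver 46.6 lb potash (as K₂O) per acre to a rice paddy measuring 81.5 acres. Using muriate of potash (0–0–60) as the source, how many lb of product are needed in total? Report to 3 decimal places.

6329.833 lb

Product per acre = 46.6 / 60% = 77.6667 lb.
Total product = 77.6667 × 81.5 = 6329.8333 lb.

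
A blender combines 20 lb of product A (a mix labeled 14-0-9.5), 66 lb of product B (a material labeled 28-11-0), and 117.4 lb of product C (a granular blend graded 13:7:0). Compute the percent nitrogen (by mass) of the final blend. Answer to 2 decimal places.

Total mass = 20 + 66 + 117.4 = 203.4 lb.
N mass = 14%×20 + 28%×66 + 13%×117.4 = 36.542 lb.
% N = 36.542 / 203.4 = 17.9656%.

17.97% N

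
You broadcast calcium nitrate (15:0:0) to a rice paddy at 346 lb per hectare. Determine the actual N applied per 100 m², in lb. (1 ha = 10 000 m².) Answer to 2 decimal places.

nitrogen per hectare = 346 × 15% = 51.9 lb.
Convert to per 100 m²: 51.9 × 0.01 = 0.519 lb.

0.52 lb N per hundred sq m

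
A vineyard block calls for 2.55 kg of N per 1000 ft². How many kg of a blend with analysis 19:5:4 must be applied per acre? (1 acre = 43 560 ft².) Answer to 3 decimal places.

584.621 kg of product per acre

Product per 1000 ft² = 2.55 / 19% = 13.4211 kg.
Convert to per acre: 13.4211 × 43.56 = 584.6211 kg.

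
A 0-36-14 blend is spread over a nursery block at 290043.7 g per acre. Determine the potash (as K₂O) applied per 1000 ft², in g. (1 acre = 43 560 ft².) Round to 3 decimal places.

932.188 g K₂O per thousand sq ft

K₂O per acre = 290043.7 × 14% = 40606.1 g.
Convert to per 1000 ft²: 40606.1 × 0.0229568 = 932.1882 g.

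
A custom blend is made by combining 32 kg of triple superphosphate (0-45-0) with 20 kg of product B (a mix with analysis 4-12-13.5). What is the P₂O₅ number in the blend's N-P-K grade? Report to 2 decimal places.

32.31% P₂O₅

Total mass = 32 + 20 = 52 kg.
P₂O₅ mass = 45%×32 + 12%×20 = 16.8 kg.
% P₂O₅ = 16.8 / 52 = 32.3077%.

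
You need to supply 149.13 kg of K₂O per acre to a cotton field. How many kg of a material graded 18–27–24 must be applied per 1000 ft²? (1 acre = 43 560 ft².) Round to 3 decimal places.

14.265 kg of product per thousand sq ft

Product per acre = 149.13 / 24% = 621.375 kg.
Convert to per 1000 ft²: 621.375 × 0.0229568 = 14.2648 kg.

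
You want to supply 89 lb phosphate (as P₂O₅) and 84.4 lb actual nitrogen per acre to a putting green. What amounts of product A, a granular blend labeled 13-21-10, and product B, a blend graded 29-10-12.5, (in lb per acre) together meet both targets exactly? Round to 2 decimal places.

362.63 lb product A, 128.48 lb product B

Let a = lb of product A, b = lb of product B (per acre).
P₂O₅: 0.21·a + 0.1·b = 89
N: 0.13·a + 0.29·b = 84.4
Eliminate b: (row1) − 0.1/0.29·(row2) → 0.165172·a = 59.8966, so a = 362.6305.
Then b = (84.4 − 0.13·362.6305) / 0.29 = 128.476.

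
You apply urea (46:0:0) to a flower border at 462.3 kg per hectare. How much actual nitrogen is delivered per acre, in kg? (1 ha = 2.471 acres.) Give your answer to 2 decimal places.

nitrogen per hectare = 462.3 × 46% = 212.658 kg.
Convert to per acre: 212.658 × 0.404694 = 86.0615 kg.

86.06 kg N per acre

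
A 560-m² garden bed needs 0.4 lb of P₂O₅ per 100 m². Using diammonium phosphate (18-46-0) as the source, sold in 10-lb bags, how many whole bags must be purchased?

Product per 100 m² = 0.4 / 46% = 0.869565 lb.
Total product = 0.869565 × 560 / 100 = 4.86957 lb.
Bags = ⌈4.86957 / 10⌉ = 1.

1 bags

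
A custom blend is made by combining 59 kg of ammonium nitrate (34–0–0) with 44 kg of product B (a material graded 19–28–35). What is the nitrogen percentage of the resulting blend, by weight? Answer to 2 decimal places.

Total mass = 59 + 44 = 103 kg.
N mass = 34%×59 + 19%×44 = 28.42 kg.
% N = 28.42 / 103 = 27.5922%.

27.59% N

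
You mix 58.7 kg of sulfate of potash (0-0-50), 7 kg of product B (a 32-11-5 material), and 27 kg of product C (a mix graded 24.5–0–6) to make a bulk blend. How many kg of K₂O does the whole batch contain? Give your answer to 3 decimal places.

31.320 kg K₂O

K₂O mass = 50%×58.7 + 5%×7 + 6%×27 = 31.32 kg.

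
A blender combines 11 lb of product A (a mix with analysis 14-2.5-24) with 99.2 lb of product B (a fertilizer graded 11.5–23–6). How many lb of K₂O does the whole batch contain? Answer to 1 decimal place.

K₂O mass = 24%×11 + 6%×99.2 = 8.592 lb.

8.6 lb K₂O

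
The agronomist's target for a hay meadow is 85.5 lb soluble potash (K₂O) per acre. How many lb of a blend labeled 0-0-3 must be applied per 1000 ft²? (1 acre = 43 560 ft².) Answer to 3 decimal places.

65.427 lb of product per thousand sq ft

Product per acre = 85.5 / 3% = 2850 lb.
Convert to per 1000 ft²: 2850 × 0.0229568 = 65.426997 lb.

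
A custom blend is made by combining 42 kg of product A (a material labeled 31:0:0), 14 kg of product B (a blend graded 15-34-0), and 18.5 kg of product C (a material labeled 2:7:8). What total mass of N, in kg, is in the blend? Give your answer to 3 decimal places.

N mass = 31%×42 + 15%×14 + 2%×18.5 = 15.49 kg.

15.490 kg N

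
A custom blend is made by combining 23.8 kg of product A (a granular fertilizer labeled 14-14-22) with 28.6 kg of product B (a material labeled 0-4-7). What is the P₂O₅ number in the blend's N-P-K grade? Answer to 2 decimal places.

8.54% P₂O₅

Total mass = 23.8 + 28.6 = 52.4 kg.
P₂O₅ mass = 14%×23.8 + 4%×28.6 = 4.476 kg.
% P₂O₅ = 4.476 / 52.4 = 8.54198%.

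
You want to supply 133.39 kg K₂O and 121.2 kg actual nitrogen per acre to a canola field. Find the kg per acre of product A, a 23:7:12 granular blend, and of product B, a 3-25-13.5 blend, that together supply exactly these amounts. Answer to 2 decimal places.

450.28 kg product A, 587.82 kg product B

Per-acre balance (a = product A, b = product B):
K₂O: 0.12·a + 0.135·b = 133.39
N: 0.23·a + 0.03·b = 121.2
Eliminate b: (row1) − 0.135/0.03·(row2) → -0.915·a = -412.01, so a = 450.284.
Then b = (121.2 − 0.23·450.284) / 0.03 = 587.821.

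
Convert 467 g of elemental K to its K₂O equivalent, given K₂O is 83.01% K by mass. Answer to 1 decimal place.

K₂O = 467 / 0.8301 = 562.583 g.

562.6 g K₂O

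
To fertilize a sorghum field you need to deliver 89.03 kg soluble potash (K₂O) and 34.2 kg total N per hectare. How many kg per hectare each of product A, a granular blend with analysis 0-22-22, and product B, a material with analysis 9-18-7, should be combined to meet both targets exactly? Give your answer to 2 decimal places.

Per-hectare balance (a = product A, b = product B):
K₂O: 0.22·a + 0.07·b = 89.03
N: 0·a + 0.09·b = 34.2
Solving simultaneously: a = 283.773, b = 380.

283.77 kg product A, 380.00 kg product B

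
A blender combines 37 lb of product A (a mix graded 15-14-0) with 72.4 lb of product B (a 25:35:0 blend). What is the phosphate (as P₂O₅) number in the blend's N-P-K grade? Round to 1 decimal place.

27.9% P₂O₅

Total mass = 37 + 72.4 = 109.4 lb.
P₂O₅ mass = 14%×37 + 35%×72.4 = 30.52 lb.
% P₂O₅ = 30.52 / 109.4 = 27.8976%.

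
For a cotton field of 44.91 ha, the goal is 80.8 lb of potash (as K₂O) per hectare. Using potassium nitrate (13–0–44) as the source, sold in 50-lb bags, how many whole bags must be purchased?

165 bags

Product per hectare = 80.8 / 44% = 183.636 lb.
Total product = 183.636 × 44.91 = 8247.11 lb.
Bags = ⌈8247.11 / 50⌉ = 165.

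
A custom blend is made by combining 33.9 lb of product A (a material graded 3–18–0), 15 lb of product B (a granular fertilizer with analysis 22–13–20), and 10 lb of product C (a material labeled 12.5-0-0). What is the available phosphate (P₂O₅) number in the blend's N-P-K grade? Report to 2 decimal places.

13.67% P₂O₅

Total mass = 33.9 + 15 + 10 = 58.9 lb.
P₂O₅ mass = 18%×33.9 + 13%×15 + 0%×10 = 8.052 lb.
% P₂O₅ = 8.052 / 58.9 = 13.6706%.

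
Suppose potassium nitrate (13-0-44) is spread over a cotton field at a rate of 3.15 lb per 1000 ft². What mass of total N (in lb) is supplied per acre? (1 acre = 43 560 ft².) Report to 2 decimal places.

nitrogen per 1000 ft² = 3.15 × 13% = 0.4095 lb.
Convert to per acre: 0.4095 × 43.56 = 17.8378 lb.

17.84 lb N per acre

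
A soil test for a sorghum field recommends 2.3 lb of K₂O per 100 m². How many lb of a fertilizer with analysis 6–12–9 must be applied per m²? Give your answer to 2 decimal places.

0.26 lb of product per sq m

Product per 100 m² = 2.3 / 9% = 25.5556 lb.
Convert to per m²: 25.5556 × 0.01 = 0.255556 lb.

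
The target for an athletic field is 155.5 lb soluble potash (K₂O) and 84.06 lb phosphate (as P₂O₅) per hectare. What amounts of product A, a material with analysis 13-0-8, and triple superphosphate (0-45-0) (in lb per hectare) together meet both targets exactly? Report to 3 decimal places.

Per-hectare balance (a = product A, b = triple superphosphate):
K₂O: 0.08·a + 0·b = 155.5
P₂O₅: 0·a + 0.45·b = 84.06
Solving simultaneously: a = 1943.75, b = 186.8.

1943.750 lb product A, 186.800 lb triple superphosphate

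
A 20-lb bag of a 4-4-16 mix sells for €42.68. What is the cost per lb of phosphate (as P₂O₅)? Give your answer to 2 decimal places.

P₂O₅ in bag = 20 × 4% = 0.8 lb.
Cost per lb P₂O₅ = €42.68 / 0.8 = €53.3500.

€53.35 per lb P₂O₅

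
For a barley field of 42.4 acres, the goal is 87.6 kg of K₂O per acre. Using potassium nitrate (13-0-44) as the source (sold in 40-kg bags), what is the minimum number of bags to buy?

212 bags

Product per acre = 87.6 / 44% = 199.091 kg.
Total product = 199.091 × 42.4 = 8441.45 kg.
Bags = ⌈8441.45 / 40⌉ = 212.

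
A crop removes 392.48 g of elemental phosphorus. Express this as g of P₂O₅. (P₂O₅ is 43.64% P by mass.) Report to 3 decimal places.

P₂O₅ = 392.48 / 0.4364 = 899.3584 g.

899.358 g P₂O₅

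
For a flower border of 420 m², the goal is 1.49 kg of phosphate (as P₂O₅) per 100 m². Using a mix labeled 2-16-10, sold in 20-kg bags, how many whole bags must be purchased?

2 bags

Product per 100 m² = 1.49 / 16% = 9.3125 kg.
Total product = 9.3125 × 420 / 100 = 39.1125 kg.
Bags = ⌈39.1125 / 20⌉ = 2.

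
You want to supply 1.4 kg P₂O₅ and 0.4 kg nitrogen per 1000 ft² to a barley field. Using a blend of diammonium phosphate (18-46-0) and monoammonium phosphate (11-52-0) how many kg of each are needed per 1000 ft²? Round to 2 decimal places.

1.26 kg diammonium phosphate, 1.58 kg monoammonium phosphate

Let a = kg of diammonium phosphate, b = kg of monoammonium phosphate (per 1000 ft²).
P₂O₅: 0.46·a + 0.52·b = 1.4
N: 0.18·a + 0.11·b = 0.4
From row1: a = (1.4 − 0.52·b) / 0.46.
Into row2: 0.18·(1.4 − 0.52·b)/0.46 + 0.11·b = 0.4 → b = 1.5814, a = 1.25581.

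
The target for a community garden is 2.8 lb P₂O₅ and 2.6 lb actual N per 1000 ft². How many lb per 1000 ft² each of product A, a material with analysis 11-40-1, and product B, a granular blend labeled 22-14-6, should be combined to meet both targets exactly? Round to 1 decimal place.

3.5 lb product A, 10.1 lb product B

With a, b = lb per 1000 ft² of product A and product B:
P₂O₅: 0.4·a + 0.14·b = 2.8
N: 0.11·a + 0.22·b = 2.6
From row1: a = (2.8 − 0.14·b) / 0.4.
Into row2: 0.11·(2.8 − 0.14·b)/0.4 + 0.22·b = 2.6 → b = 10.0826, a = 3.47107.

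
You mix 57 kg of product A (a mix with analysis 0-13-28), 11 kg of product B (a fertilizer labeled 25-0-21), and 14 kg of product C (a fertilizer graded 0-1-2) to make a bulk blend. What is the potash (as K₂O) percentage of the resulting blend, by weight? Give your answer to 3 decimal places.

22.622% K₂O

Total mass = 57 + 11 + 14 = 82 kg.
K₂O mass = 28%×57 + 21%×11 + 2%×14 = 18.55 kg.
% K₂O = 18.55 / 82 = 22.62195%.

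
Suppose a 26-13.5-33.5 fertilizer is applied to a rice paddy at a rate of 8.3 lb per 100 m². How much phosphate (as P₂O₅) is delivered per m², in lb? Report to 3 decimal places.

0.011 lb P₂O₅ per sq m

P₂O₅ per 100 m² = 8.3 × 13.5% = 1.1205 lb.
Convert to per m²: 1.1205 × 0.01 = 0.011205 lb.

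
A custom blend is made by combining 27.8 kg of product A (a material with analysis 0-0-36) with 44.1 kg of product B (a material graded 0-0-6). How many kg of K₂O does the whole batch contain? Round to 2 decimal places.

K₂O mass = 36%×27.8 + 6%×44.1 = 12.654 kg.

12.65 kg K₂O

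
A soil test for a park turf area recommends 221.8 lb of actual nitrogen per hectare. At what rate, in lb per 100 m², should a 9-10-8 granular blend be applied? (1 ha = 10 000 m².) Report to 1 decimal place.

Product per hectare = 221.8 / 9% = 2464.44 lb.
Convert to per 100 m²: 2464.44 × 0.01 = 24.6444 lb.

24.6 lb of product per hundred sq m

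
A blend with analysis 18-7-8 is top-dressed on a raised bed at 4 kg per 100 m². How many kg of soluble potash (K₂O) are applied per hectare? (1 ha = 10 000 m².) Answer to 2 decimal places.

32.00 kg K₂O per hectare

K₂O per 100 m² = 4 × 8% = 0.32 kg.
Convert to per hectare: 0.32 × 100 = 32 kg.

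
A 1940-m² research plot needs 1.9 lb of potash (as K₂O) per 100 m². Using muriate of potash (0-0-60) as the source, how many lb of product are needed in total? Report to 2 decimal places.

Product per 100 m² = 1.9 / 60% = 3.16667 lb.
Total product = 3.16667 × 1940 / 100 = 61.4333 lb.

61.43 lb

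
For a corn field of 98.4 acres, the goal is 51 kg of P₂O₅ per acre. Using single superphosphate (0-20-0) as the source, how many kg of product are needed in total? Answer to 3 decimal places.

25092.000 kg

Product per acre = 51 / 20% = 255 kg.
Total product = 255 × 98.4 = 25092 kg.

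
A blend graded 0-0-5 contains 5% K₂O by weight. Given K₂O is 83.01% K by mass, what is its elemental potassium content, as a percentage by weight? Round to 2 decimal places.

4.15% K

%K = 5 × 0.8301 = 4.1505%.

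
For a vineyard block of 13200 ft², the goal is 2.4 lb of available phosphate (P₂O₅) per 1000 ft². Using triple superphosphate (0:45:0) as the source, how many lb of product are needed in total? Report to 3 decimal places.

70.400 lb

Product per 1000 ft² = 2.4 / 45% = 5.33333 lb.
Total product = 5.33333 × 13200 / 1000 = 70.4 lb.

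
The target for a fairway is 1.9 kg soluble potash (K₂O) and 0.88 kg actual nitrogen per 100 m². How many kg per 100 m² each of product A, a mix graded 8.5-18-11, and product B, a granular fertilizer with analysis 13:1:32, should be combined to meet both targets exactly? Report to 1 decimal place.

2.7 kg product A, 5.0 kg product B

Let a = kg of product A, b = kg of product B (per 100 m²).
K₂O: 0.11·a + 0.32·b = 1.9
N: 0.085·a + 0.13·b = 0.88
From row1: a = (1.9 − 0.32·b) / 0.11.
Into row2: 0.085·(1.9 − 0.32·b)/0.11 + 0.13·b = 0.88 → b = 5.0155, a = 2.68217.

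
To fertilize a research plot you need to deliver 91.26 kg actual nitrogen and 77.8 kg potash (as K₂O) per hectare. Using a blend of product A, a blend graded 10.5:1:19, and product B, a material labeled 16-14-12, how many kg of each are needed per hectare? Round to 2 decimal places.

84.09 kg product A, 515.19 kg product B

With a, b = kg per hectare of product A and product B:
N: 0.105·a + 0.16·b = 91.26
K₂O: 0.19·a + 0.12·b = 77.8
Eliminate b: (row1) − 0.16/0.12·(row2) → -0.148333·a = -12.4733, so a = 84.0899.
Then b = (77.8 − 0.19·84.0899) / 0.12 = 515.191.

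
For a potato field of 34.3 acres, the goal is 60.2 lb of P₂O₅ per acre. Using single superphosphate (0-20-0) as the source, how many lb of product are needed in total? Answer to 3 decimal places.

Product per acre = 60.2 / 20% = 301 lb.
Total product = 301 × 34.3 = 10324.3 lb.

10324.300 lb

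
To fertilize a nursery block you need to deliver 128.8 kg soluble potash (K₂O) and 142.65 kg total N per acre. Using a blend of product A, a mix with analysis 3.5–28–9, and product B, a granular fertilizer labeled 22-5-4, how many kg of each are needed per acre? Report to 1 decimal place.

1229.9 kg product A, 452.7 kg product B

Per-acre balance (a = product A, b = product B):
K₂O: 0.09·a + 0.04·b = 128.8
N: 0.035·a + 0.22·b = 142.65
From row1: a = (128.8 − 0.04·b) / 0.09.
Into row2: 0.035·(128.8 − 0.04·b)/0.09 + 0.22·b = 142.65 → b = 452.745, a = 1229.89.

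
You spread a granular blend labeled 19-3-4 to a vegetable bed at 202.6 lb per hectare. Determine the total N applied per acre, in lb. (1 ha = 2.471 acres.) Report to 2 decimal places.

nitrogen per hectare = 202.6 × 19% = 38.494 lb.
Convert to per acre: 38.494 × 0.404694 = 15.5783 lb.

15.58 lb N per acre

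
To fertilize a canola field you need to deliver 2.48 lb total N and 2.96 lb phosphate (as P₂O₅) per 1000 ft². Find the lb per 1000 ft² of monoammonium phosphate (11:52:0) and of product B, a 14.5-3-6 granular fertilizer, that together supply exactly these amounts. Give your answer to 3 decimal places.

With a, b = lb per 1000 ft² of monoammonium phosphate and product B:
N: 0.11·a + 0.145·b = 2.48
P₂O₅: 0.52·a + 0.03·b = 2.96
Solving simultaneously: a = 4.92094, b = 13.3703.

4.921 lb monoammonium phosphate, 13.370 lb product B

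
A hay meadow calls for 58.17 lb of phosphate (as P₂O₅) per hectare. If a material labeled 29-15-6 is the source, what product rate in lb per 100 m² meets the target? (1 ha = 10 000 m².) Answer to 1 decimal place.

3.9 lb of product per hundred sq m

Product per hectare = 58.17 / 15% = 387.8 lb.
Convert to per 100 m²: 387.8 × 0.01 = 3.878 lb.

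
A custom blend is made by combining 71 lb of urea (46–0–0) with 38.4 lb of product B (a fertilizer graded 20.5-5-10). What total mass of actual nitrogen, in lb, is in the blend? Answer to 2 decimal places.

40.53 lb N

N mass = 46%×71 + 20.5%×38.4 = 40.532 lb.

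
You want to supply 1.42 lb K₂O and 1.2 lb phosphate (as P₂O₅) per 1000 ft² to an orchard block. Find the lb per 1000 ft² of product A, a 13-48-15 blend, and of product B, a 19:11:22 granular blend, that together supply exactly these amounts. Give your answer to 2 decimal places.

1.21 lb product A, 5.63 lb product B

Let a = lb of product A, b = lb of product B (per 1000 ft²).
K₂O: 0.15·a + 0.22·b = 1.42
P₂O₅: 0.48·a + 0.11·b = 1.2
From row1: a = (1.42 − 0.22·b) / 0.15.
Into row2: 0.48·(1.42 − 0.22·b)/0.15 + 0.11·b = 1.2 → b = 5.62963, a = 1.20988.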